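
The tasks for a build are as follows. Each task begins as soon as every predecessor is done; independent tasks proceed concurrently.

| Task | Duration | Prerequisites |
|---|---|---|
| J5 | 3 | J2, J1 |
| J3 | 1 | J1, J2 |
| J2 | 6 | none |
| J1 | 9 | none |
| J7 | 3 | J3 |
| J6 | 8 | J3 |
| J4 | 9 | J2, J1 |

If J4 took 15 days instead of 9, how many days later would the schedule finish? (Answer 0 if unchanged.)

Critical path before the change: J1→J4 = 9+9 = 18 giving 18 days.
Since J4 is critical, the +6 change carries straight to that chain (now 24 days).
No other chain overtakes it, so the finish is 24 days.
Change in finish: 24 − 18 = +6 days.

6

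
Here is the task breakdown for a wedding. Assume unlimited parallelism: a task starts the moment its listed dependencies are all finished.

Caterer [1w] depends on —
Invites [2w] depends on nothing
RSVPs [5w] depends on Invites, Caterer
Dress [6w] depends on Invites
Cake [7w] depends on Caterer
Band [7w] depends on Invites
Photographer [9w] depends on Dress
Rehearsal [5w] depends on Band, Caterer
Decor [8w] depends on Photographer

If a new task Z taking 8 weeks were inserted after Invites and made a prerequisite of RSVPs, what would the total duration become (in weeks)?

25

Originally the schedule takes 25 weeks.
With Z inserted, RSVPs now waits for max(Invites, Caterer, Z).
New critical path: Invites→Dress→Photographer→Decor = 2+6+9+8 = 25 ⇒ 25 weeks.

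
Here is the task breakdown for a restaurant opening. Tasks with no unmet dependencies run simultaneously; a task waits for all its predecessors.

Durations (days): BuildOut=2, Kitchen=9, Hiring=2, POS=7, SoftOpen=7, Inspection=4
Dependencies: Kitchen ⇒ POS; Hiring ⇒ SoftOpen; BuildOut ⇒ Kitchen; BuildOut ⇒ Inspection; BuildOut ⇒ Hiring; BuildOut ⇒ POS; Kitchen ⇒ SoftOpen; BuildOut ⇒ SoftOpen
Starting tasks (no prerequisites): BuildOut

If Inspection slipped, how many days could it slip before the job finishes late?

Critical path: BuildOut→Kitchen→POS = 2+9+7 = 18, so the finish is 18 days.
The longest chain containing Inspection totals 6 days.
Float = 18 − 6 = 12.

12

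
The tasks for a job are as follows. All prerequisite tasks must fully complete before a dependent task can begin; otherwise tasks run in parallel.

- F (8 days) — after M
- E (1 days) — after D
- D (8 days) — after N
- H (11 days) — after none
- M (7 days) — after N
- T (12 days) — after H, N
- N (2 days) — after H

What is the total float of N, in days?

0

Critical path: H→N→M→F = 11+2+7+8 = 28, so the finish is 28 days.
N finishes as early as 13 and must finish by 13.
Float = 28 − 28 = 0.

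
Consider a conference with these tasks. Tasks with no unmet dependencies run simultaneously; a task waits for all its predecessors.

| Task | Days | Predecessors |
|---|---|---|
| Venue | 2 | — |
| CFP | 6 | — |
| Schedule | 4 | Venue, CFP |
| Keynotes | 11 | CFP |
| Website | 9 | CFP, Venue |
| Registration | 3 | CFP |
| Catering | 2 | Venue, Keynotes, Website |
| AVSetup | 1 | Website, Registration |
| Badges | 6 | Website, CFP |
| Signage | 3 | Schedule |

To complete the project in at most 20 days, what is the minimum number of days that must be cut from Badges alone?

1

Current finish: 21 days; target: 20.
Badges is on every critical path, so each day cut from Badges cuts the finish by one (this holds down to a finish of 19).
Need 21 − 20 = 1 day off Badges → Badges becomes 5 days, finish becomes 20.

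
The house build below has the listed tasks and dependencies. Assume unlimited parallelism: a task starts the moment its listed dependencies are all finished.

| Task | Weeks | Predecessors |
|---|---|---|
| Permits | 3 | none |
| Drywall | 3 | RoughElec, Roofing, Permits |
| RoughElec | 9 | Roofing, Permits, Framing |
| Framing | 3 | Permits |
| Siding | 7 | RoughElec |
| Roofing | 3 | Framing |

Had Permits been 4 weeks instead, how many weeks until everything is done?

Actual critical path: Permits→Framing→Roofing→RoughElec→Siding = 3+3+3+9+7 = 25 ⇒ 25 weeks.
Permits is on the critical path; changing it to 4 makes that path 26 weeks.
No other chain overtakes it, so the finish is 26 weeks.

26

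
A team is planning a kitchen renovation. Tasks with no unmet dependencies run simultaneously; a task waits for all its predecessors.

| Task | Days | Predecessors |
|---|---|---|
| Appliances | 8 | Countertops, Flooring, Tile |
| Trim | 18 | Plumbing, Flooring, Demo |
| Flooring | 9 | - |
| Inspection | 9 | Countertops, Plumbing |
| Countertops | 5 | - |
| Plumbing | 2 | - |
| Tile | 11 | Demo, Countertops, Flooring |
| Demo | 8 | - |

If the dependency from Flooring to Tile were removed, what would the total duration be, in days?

With the dependency in place, Flooring→Tile→Appliances = 9+11+8 = 28 sets the finish at 28 days.
Without Flooring→Tile, Tile's earliest start moves from 9 to 8.
After: Demo→Tile→Appliances = 8+11+8 = 27 → 27 days.

27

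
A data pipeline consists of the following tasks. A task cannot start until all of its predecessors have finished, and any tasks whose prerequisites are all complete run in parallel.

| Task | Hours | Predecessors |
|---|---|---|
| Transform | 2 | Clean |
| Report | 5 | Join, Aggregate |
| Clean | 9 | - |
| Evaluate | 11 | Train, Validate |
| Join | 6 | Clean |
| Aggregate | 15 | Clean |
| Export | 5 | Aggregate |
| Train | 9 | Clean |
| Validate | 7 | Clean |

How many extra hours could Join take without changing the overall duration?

9

Critical path: Clean→Aggregate→Export = 9+15+5 = 29, so the finish is 29 hours.
Join finishes as early as 15 and must finish by 24.
Slack of Join = 18 − 9 = 9 hours.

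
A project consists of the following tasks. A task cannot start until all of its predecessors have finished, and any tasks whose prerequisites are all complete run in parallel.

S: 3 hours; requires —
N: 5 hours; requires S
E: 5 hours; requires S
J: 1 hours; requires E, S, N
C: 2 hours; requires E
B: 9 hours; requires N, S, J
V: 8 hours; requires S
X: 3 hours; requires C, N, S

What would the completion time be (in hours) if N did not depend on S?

Original critical path: S→N→J→B = 3+5+1+9 = 18 ⇒ 18 hours.
Without S→N, N's earliest start moves from 3 to 0.
New critical path: S→E→J→B = 3+5+1+9 = 18 ⇒ 18 hours.

18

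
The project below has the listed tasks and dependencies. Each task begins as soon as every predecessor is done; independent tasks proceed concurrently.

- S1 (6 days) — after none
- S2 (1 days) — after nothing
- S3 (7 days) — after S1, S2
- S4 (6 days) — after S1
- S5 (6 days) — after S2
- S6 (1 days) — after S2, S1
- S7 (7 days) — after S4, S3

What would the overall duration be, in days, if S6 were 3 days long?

20

Critical path before the change: S1→S3→S7 = 6+7+7 = 20 giving 20 days.
S6 has 13 days of float (longest path through it is 7).
That remains the longest chain; total 20 days.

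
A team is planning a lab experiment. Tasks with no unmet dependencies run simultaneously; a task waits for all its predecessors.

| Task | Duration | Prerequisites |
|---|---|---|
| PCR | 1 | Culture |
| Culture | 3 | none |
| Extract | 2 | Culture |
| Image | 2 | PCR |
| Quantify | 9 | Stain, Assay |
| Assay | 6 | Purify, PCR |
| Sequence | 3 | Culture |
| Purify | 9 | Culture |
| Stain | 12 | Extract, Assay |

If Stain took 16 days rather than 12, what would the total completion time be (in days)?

43

As given, the longest chain is Culture→Purify→Assay→Stain→Quantify = 3+9+6+12+9 = 39, so the finish is 39 days.
Since Stain is critical, the +4 change carries straight to that chain (now 43 days).
The critical path is still Culture→Purify→Assay→Stain→Quantify; finish is now 43 days.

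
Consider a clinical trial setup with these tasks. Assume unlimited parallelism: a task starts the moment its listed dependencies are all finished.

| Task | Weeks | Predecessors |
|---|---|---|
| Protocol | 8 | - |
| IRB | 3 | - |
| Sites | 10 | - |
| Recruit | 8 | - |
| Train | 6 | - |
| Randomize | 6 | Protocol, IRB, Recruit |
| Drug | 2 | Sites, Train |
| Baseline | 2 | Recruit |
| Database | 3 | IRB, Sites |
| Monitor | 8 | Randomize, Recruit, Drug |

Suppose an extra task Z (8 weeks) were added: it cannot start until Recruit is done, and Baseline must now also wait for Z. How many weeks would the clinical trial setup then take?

Originally the clinical trial setup takes 22 weeks.
With Z inserted, Baseline now waits for max(Recruit, Z).
New critical path: Protocol→Randomize→Monitor = 8+6+8 = 22 ⇒ 22 weeks.

22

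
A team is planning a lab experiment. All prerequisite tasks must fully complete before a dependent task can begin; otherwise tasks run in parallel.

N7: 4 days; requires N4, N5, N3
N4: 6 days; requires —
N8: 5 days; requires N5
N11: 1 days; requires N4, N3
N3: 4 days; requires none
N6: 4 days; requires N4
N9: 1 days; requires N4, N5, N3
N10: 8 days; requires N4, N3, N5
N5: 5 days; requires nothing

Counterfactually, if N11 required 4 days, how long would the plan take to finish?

As given, the longest chain is N4→N10 = 6+8 = 14, so the finish is 14 days.
N11 has 7 days of float (longest path through it is 7).
That remains the longest chain; total 14 days.

14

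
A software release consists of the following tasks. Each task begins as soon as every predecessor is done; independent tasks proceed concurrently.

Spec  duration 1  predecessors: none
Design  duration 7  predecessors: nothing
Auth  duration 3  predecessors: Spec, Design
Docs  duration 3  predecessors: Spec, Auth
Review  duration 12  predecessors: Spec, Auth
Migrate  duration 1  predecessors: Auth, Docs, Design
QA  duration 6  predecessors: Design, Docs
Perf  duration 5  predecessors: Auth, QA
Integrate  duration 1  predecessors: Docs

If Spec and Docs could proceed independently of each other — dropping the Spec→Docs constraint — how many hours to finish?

24

Before: longest chain Design→Auth→Docs→QA→Perf = 7+3+3+6+5 = 24, finish 24.
Dropping Spec→Docs doesn't change Docs's earliest start (10); another predecessor still binds.
The longest chain is now Design→Auth→Docs→QA→Perf = 7+3+3+6+5 = 24, so the schedule takes 24 hours.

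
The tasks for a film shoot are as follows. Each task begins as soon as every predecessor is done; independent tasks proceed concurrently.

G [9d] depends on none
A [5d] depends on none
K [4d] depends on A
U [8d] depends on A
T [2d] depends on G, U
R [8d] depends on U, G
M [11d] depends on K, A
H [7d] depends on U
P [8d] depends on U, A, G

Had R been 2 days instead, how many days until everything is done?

Actual critical path: A→U→R = 5+8+8 = 21 ⇒ 21 days.
R lies on that path, so at 2 days the path becomes 15 days.
The binding chain switches to A→U→P = 5+8+8 = 21; finish 21 days.

21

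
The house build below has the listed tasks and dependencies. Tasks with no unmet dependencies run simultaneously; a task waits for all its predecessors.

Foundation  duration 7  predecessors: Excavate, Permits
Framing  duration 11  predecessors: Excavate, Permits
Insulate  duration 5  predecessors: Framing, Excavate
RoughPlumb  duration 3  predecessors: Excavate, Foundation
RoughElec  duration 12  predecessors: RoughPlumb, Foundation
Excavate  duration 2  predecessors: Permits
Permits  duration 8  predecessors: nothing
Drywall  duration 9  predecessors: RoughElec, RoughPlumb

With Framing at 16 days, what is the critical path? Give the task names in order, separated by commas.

Permits, Excavate, Foundation, RoughPlumb, RoughElec, Drywall

The binding path is Permits→Excavate→Foundation→RoughPlumb→RoughElec→Drywall = 8+2+7+3+12+9 = 41; finish at 41 days.
Framing has 15 days of float (longest path through it is 26).
The critical path is still Permits→Excavate→Foundation→RoughPlumb→RoughElec→Drywall; finish is now 41 days.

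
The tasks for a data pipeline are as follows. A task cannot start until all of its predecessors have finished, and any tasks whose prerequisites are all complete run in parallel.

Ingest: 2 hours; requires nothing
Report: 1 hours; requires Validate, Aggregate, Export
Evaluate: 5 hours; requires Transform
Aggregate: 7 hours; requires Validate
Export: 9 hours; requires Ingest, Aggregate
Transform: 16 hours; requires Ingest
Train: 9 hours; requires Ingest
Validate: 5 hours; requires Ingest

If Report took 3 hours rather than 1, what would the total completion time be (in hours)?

26

Baseline: Ingest→Validate→Aggregate→Export→Report = 2+5+7+9+1 = 24 → 24 hours.
Report is on the critical path; changing it to 3 makes that path 26 hours.
No other chain overtakes it, so the finish is 26 hours.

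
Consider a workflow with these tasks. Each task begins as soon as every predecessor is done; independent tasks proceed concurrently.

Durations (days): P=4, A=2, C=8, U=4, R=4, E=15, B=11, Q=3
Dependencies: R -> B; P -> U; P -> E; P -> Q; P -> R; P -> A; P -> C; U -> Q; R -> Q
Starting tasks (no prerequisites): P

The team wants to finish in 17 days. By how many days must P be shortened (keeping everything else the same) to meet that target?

Current finish: 19 days; target: 17.
P is on every critical path, so each day cut from P cuts the finish by one (this holds down to a finish of 16).
Need 19 − 17 = 2 days off P → P becomes 2 days, finish becomes 17.

2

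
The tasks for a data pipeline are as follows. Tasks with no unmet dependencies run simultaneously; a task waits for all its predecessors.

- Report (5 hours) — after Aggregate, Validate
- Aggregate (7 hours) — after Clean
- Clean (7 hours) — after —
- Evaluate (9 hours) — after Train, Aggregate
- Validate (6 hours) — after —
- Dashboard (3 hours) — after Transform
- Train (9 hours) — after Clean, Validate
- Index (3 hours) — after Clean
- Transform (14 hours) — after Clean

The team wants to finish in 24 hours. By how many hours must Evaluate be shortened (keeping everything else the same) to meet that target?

1

Current finish: 25 hours; target: 24.
Evaluate is on every critical path, so each hour cut from Evaluate cuts the finish by one (this holds down to a finish of 24).
Need 25 − 24 = 1 hour off Evaluate → Evaluate becomes 8 hours, finish becomes 24.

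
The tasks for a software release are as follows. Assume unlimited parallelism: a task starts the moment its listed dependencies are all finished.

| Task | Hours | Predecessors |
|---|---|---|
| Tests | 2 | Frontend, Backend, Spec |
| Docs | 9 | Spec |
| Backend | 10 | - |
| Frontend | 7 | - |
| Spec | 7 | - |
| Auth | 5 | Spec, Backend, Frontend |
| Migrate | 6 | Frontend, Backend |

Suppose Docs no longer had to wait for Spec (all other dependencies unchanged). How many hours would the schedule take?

Original critical path: Spec→Docs = 7+9 = 16 ⇒ 16 hours.
Without Spec→Docs, Docs's earliest start moves from 7 to 0.
New critical path: Backend→Migrate = 10+6 = 16 ⇒ 16 hours.

16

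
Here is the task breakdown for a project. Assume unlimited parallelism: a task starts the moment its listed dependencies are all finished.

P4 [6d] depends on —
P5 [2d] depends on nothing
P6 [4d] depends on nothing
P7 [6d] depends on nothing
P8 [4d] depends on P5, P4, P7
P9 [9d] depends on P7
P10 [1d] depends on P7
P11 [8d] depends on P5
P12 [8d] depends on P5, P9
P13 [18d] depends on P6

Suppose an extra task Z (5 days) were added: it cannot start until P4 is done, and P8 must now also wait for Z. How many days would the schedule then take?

23

Originally the schedule takes 23 days.
With Z inserted, P8 now waits for max(P5, P4, P7, Z).
New critical path: P7→P9→P12 = 6+9+8 = 23 ⇒ 23 days.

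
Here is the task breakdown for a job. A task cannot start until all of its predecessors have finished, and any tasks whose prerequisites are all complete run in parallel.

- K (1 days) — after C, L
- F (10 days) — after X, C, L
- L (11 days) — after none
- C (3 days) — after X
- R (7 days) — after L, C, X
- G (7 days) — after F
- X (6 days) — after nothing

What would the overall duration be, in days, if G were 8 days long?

29

Critical path before the change: L→F→G = 11+10+7 = 28 giving 28 days.
Since G is critical, the +1 change carries straight to that chain (now 29 days).
The critical path is still L→F→G; finish is now 29 days.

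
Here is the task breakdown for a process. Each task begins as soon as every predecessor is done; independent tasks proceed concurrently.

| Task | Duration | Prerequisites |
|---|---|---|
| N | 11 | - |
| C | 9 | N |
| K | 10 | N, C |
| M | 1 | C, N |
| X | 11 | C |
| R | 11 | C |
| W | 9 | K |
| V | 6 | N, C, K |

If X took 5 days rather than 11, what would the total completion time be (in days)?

Critical path before the change: N→C→K→W = 11+9+10+9 = 39 giving 39 days.
X is off the critical path — its longest chain is 31 days, giving 8 of slack.
That remains the longest chain; total 39 days.

39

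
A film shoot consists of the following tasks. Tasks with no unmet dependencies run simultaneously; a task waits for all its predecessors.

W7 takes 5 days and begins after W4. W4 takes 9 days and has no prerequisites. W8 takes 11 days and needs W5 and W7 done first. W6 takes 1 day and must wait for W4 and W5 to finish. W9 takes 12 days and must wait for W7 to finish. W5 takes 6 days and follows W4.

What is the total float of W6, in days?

10

The longest chain is W4→W5→W8 = 9+6+11 = 26; overall finish 26 days.
Longest path through W6: 16 days (earliest finish 16, latest finish 26).
So W6 can slip 26 − 16 = 10 days.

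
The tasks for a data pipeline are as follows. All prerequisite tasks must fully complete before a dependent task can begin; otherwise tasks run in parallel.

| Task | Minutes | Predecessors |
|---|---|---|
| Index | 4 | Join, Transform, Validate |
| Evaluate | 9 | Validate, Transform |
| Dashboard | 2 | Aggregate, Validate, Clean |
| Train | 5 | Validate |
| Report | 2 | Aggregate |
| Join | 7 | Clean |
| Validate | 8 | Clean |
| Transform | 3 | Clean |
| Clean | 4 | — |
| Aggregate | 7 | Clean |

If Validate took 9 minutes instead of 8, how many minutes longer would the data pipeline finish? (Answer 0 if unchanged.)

1

As given, the longest chain is Clean→Validate→Evaluate = 4+8+9 = 21, so the finish is 21 minutes.
Validate lies on that path, so at 9 minutes the path becomes 22 minutes.
No other chain overtakes it, so the finish is 22 minutes.
Change in finish: 22 − 21 = +1 minutes.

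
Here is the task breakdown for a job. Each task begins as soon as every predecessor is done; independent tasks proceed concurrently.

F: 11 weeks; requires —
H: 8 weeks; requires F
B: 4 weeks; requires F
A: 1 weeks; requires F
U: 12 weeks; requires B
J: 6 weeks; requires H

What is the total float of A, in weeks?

15

F→B→U = 11+4+12 = 27 sets the makespan at 27 weeks.
Longest path through A: 12 weeks (earliest finish 12, latest finish 27).
Slack of A = 26 − 11 = 15 weeks.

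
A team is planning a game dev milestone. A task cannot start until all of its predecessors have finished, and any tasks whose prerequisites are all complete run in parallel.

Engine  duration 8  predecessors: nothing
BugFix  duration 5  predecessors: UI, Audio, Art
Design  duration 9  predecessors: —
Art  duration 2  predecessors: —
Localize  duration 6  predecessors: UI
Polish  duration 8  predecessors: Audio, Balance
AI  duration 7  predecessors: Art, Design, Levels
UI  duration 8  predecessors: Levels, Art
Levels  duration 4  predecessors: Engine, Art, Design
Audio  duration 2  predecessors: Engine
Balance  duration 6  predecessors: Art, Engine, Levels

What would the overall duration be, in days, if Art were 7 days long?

27

As given, the longest chain is Design→Levels→UI→Localize = 9+4+8+6 = 27, so the finish is 27 days.
Art has 7 days of float (longest path through it is 20).
The critical path is still Design→Levels→UI→Localize; finish is now 27 days.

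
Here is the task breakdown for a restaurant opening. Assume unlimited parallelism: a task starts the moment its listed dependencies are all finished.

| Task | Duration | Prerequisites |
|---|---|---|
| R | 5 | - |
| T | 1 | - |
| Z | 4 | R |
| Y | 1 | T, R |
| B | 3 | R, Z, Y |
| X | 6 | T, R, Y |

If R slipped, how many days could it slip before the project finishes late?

The longest chain is R→Z→B = 5+4+3 = 12; overall finish 12 days.
The longest chain containing R totals 12 days.
Float = 12 − 12 = 0.

0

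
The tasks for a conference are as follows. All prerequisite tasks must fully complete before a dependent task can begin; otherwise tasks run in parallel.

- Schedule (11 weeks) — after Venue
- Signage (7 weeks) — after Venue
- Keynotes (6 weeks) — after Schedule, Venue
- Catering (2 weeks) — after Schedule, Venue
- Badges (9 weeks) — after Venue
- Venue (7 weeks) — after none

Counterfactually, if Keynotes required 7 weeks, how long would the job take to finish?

Actual critical path: Venue→Schedule→Keynotes = 7+11+6 = 24 ⇒ 24 weeks.
Since Keynotes is critical, the +1 change carries straight to that chain (now 25 weeks).
No other chain overtakes it, so the finish is 25 weeks.

25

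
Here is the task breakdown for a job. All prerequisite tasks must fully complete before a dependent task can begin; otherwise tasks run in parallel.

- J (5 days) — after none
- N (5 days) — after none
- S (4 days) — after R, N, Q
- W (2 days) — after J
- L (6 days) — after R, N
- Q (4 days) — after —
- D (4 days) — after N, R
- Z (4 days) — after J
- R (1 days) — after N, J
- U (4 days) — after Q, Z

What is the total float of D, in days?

3

J→Z→U = 5+4+4 = 13 sets the makespan at 13 days.
The longest chain containing D totals 10 days.
Float = 13 − 10 = 3.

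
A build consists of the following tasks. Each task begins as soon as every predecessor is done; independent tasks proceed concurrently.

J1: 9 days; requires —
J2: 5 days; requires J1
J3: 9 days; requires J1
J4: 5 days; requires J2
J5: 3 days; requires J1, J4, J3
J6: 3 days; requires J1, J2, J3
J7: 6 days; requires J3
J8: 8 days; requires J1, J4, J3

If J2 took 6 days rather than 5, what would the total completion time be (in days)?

Baseline: J1→J2→J4→J8 = 9+5+5+8 = 27 → 27 days.
Since J2 is critical, the +1 change carries straight to that chain (now 28 days).
That remains the longest chain; total 28 days.

28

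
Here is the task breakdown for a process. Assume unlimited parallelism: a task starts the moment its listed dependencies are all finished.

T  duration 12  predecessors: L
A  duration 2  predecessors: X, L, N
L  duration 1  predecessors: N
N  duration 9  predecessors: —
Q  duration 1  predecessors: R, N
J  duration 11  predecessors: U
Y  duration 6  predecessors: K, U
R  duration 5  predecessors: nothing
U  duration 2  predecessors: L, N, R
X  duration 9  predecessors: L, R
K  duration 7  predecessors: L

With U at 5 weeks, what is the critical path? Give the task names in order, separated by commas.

As given, the longest chain is N→L→U→J = 9+1+2+11 = 23, so the finish is 23 weeks.
Since U is critical, the +3 change carries straight to that chain (now 26 weeks).
No other chain overtakes it, so the finish is 26 weeks.

N, L, U, J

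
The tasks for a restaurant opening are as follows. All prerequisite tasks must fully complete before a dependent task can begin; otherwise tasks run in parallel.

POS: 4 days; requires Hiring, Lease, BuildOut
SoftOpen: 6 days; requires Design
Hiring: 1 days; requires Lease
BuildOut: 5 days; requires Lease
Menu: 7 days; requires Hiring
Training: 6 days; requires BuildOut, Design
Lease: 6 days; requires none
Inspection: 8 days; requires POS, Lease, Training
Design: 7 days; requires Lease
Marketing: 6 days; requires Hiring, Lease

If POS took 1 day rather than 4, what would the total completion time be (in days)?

Critical path before the change: Lease→Design→Training→Inspection = 6+7+6+8 = 27 giving 27 days.
The longest path through POS is only 23 days, so POS has float 4.
No other chain overtakes it, so the finish is 27 days.

27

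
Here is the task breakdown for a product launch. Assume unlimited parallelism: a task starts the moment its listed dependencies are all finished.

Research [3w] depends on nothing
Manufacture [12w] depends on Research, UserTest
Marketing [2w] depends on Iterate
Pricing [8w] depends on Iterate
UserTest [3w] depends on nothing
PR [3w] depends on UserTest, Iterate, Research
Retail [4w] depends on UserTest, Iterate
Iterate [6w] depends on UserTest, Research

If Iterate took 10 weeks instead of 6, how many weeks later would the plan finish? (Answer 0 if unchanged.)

4

Actual critical path: Research→Iterate→Pricing = 3+6+8 = 17 ⇒ 17 weeks.
Iterate is on the critical path; changing it to 10 makes that path 21 weeks.
No other chain overtakes it, so the finish is 21 weeks.
Change in finish: 21 − 17 = +4 weeks.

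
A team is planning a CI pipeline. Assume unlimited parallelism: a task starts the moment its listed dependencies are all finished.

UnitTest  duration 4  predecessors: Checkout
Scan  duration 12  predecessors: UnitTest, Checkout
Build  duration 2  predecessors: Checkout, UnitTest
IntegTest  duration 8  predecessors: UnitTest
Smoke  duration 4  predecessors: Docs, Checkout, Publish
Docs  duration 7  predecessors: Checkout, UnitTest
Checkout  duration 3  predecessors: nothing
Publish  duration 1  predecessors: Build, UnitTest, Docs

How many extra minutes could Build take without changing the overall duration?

5

Checkout→UnitTest→Docs→Publish→Smoke = 3+4+7+1+4 = 19 sets the makespan at 19 minutes.
Longest path through Build: 14 minutes (earliest finish 9, latest finish 14).
So Build can slip 14 − 9 = 5 minutes.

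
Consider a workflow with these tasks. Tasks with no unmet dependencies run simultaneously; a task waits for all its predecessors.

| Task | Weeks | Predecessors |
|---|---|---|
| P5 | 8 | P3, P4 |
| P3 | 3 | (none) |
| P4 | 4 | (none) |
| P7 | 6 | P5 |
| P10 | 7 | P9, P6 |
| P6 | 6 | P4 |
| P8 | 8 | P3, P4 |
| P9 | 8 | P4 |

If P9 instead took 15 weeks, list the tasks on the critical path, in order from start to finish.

The binding path is P4→P9→P10 = 4+8+7 = 19; finish at 19 weeks.
P9 lies on that path, so at 15 weeks the path becomes 26 weeks.
That remains the longest chain; total 26 weeks.

P4, P9, P10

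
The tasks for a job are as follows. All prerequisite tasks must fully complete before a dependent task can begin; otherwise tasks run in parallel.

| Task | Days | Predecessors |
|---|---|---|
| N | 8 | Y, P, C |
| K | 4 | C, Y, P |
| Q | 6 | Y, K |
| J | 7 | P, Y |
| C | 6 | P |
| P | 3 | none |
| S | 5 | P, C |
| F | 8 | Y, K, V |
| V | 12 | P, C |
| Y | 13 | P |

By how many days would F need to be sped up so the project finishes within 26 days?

3

Current finish: 29 days; target: 26.
F is on every critical path, so each day cut from F cuts the finish by one (this holds down to a finish of 26).
Need 29 − 26 = 3 days off F → F becomes 5 days, finish becomes 26.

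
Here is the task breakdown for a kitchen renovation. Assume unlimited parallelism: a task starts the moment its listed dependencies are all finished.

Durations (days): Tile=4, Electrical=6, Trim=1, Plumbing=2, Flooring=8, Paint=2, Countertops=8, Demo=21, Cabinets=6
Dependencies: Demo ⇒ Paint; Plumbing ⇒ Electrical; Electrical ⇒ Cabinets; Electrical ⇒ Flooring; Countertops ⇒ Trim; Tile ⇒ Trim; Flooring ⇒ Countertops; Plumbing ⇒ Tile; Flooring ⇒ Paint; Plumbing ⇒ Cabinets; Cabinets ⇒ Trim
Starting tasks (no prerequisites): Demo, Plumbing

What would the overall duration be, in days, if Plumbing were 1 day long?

24

Baseline: Plumbing→Electrical→Flooring→Countertops→Trim = 2+6+8+8+1 = 25 → 25 days.
Since Plumbing is critical, the -1 change carries straight to that chain (now 24 days).
No other chain overtakes it, so the finish is 24 days.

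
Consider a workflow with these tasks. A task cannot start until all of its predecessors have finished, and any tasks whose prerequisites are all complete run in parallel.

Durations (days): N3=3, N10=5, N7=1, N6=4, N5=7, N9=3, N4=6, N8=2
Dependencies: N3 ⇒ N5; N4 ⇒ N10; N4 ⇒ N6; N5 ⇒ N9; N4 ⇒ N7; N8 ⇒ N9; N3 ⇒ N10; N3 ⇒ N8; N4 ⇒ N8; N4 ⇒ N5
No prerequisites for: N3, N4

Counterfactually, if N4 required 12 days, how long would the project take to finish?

The binding path is N4→N5→N9 = 6+7+3 = 16; finish at 16 days.
N4 lies on that path, so at 12 days the path becomes 22 days.
The critical path is still N4→N5→N9; finish is now 22 days.

22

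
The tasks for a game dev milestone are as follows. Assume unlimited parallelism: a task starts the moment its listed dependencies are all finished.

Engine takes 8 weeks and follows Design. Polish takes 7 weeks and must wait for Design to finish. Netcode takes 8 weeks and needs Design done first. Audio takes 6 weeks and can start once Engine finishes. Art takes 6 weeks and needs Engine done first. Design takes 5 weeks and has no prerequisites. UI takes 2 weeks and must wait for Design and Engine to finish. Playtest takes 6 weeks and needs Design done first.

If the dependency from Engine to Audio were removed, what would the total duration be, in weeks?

19

Original critical path: Design→Engine→Art = 5+8+6 = 19 ⇒ 19 weeks.
Without Engine→Audio, Audio's earliest start moves from 13 to 0.
New critical path: Design→Engine→Art = 5+8+6 = 19 ⇒ 19 weeks.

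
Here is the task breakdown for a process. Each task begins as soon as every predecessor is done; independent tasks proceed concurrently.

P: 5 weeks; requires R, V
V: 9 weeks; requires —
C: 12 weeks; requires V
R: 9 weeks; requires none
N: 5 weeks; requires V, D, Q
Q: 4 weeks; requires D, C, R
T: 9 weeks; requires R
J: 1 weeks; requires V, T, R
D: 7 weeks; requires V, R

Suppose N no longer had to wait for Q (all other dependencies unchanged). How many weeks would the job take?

With the dependency in place, V→C→Q→N = 9+12+4+5 = 30 sets the finish at 30 weeks.
Without Q→N, N's earliest start moves from 25 to 16.
New critical path: V→C→Q = 9+12+4 = 25 ⇒ 25 weeks.

25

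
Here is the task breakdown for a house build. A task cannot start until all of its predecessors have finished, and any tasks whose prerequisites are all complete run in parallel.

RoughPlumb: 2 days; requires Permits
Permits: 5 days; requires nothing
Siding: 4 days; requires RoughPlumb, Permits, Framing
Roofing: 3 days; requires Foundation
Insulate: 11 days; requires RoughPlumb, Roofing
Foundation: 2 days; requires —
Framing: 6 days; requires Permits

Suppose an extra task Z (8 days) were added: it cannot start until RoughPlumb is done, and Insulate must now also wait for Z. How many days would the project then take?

Originally the project takes 18 days.
With Z inserted, Insulate now waits for max(RoughPlumb, Roofing, Z).
New critical path: Permits→RoughPlumb→Z→Insulate = 5+2+8+11 = 26 ⇒ 26 days.

26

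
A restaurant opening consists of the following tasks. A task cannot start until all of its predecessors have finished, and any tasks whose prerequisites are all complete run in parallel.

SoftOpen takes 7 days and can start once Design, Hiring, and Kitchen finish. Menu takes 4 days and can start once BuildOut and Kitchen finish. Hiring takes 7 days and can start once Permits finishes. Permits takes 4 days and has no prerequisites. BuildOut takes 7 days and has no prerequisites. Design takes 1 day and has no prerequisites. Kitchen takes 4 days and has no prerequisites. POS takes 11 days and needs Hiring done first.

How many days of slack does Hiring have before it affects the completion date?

Critical path: Permits→Hiring→POS = 4+7+11 = 22, so the finish is 22 days.
Longest path through Hiring: 22 days (earliest finish 11, latest finish 11).
Slack of Hiring = 4 − 4 = 0 days.

0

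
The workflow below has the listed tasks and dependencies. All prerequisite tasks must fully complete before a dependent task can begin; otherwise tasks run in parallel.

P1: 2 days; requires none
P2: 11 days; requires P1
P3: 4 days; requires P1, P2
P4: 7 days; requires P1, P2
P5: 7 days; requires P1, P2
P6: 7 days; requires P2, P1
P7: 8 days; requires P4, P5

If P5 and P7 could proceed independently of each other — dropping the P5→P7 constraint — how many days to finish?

With the dependency in place, P1→P2→P4→P7 = 2+11+7+8 = 28 sets the finish at 28 days.
Dropping P5→P7 doesn't change P7's earliest start (20); another predecessor still binds.
New critical path: P1→P2→P4→P7 = 2+11+7+8 = 28 ⇒ 28 days.

28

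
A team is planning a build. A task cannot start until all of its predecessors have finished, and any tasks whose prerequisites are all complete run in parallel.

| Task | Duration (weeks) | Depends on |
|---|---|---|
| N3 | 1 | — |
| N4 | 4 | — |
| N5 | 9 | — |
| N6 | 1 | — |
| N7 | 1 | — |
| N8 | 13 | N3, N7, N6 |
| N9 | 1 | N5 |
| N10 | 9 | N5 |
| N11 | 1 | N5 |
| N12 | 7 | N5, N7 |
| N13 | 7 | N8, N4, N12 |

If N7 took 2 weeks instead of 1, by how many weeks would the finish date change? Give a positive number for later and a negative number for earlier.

Actual critical path: N5→N12→N13 = 9+7+7 = 23 ⇒ 23 weeks.
N7 is off the critical path — its longest chain is 21 weeks, giving 2 of slack.
No other chain overtakes it, so the finish is 23 weeks.
Change in finish: 23 − 23 = +0 weeks.

0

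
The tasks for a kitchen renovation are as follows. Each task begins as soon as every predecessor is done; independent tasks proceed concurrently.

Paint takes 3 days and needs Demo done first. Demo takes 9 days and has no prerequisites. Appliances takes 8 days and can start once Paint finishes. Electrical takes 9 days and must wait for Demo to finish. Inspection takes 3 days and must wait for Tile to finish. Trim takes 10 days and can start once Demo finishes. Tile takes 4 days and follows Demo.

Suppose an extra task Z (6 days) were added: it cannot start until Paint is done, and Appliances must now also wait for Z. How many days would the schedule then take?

Originally the schedule takes 20 days.
With Z inserted, Appliances now waits for max(Paint, Z).
New critical path: Demo→Paint→Z→Appliances = 9+3+6+8 = 26 ⇒ 26 days.

26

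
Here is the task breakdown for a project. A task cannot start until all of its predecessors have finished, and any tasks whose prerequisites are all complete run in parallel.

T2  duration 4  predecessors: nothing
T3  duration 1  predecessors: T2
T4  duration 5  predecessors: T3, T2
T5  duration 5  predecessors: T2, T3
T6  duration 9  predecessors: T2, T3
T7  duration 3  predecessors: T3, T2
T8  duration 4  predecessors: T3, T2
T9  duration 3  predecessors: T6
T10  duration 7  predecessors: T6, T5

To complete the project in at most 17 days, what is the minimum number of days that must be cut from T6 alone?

Current finish: 21 days; target: 17.
T6 is on every critical path, so each day cut from T6 cuts the finish by one (this holds down to a finish of 17).
Need 21 − 17 = 4 days off T6 → T6 becomes 5 days, finish becomes 17.

4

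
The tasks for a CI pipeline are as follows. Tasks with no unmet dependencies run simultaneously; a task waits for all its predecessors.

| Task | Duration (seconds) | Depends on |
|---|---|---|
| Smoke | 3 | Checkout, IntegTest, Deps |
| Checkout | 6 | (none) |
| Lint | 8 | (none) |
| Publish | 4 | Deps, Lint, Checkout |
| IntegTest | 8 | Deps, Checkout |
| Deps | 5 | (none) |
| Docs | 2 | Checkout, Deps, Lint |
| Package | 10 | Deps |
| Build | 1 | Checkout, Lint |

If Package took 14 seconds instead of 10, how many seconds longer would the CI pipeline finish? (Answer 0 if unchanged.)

2

The binding path is Checkout→IntegTest→Smoke = 6+8+3 = 17; finish at 17 seconds.
Package has 2 seconds of float (longest path through it is 15).
The binding chain switches to Deps→Package = 5+14 = 19; finish 19 seconds.
Change in finish: 19 − 17 = +2 seconds.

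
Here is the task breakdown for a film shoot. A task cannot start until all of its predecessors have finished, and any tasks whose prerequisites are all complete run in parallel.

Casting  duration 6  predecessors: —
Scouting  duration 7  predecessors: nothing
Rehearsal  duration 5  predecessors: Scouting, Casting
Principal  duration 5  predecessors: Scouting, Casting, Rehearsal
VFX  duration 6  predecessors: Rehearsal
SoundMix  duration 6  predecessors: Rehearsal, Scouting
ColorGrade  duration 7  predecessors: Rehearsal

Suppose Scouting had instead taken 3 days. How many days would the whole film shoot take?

Baseline: Scouting→Rehearsal→ColorGrade = 7+5+7 = 19 → 19 days.
Since Scouting is critical, the -4 change carries straight to that chain (now 15 days).
The binding chain switches to Casting→Rehearsal→ColorGrade = 6+5+7 = 18; finish 18 days.

18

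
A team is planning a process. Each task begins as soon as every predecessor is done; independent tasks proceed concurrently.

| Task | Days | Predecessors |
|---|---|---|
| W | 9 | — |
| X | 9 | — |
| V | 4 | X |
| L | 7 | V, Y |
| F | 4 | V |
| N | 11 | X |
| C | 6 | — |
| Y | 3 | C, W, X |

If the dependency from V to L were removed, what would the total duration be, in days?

20

Original critical path: X→V→L = 9+4+7 = 20 ⇒ 20 days.
Without V→L, L's earliest start moves from 13 to 12.
The longest chain is now X→N = 9+11 = 20, so the plan takes 20 days.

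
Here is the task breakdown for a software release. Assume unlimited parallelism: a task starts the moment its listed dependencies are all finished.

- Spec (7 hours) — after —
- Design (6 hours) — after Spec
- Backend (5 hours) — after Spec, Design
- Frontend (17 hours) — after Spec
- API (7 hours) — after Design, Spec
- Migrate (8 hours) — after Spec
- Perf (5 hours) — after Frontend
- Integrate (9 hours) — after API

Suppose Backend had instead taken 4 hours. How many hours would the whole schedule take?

29

The binding path is Spec→Design→API→Integrate = 7+6+7+9 = 29; finish at 29 hours.
Backend has 11 hours of float (longest path through it is 18).
The critical path is still Spec→Design→API→Integrate; finish is now 29 hours.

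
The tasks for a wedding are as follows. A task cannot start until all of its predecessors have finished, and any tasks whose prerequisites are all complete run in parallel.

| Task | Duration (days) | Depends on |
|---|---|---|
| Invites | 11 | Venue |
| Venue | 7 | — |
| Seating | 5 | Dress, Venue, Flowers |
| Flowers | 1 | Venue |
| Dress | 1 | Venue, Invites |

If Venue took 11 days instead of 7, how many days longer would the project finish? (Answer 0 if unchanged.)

As given, the longest chain is Venue→Invites→Dress→Seating = 7+11+1+5 = 24, so the finish is 24 days.
Venue is on the critical path; changing it to 11 makes that path 28 days.
The critical path is still Venue→Invites→Dress→Seating; finish is now 28 days.
Change in finish: 28 − 24 = +4 days.

4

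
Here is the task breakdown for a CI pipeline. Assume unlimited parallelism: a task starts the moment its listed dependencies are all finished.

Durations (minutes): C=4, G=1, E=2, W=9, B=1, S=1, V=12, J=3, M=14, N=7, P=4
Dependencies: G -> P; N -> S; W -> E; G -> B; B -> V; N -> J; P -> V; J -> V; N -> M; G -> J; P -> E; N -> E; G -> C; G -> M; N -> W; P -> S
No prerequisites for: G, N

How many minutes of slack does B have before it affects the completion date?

N→J→V = 7+3+12 = 22 sets the makespan at 22 minutes.
B finishes as early as 2 and must finish by 10.
Float = 22 − 14 = 8.

8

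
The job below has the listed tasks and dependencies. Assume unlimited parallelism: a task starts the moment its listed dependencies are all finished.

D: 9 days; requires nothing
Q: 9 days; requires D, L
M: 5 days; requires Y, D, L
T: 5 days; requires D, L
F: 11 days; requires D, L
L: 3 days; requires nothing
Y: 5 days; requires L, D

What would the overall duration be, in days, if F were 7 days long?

Baseline: D→F = 9+11 = 20 → 20 days.
F is on the critical path; changing it to 7 makes that path 16 days.
New critical path: D→Y→M = 9+5+5 = 19 ⇒ 19 days.

19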